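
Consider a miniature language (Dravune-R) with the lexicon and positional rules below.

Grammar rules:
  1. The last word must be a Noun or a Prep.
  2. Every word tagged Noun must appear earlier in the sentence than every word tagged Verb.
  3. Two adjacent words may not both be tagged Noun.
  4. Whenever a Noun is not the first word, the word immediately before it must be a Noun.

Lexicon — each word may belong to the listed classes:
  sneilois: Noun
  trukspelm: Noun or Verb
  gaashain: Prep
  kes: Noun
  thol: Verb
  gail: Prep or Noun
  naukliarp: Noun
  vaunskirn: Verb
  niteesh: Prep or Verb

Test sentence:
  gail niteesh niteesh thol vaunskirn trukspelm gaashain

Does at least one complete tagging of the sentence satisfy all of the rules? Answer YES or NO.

Candidates per position — 1:gail {Prep,Noun}; 2:niteesh {Prep,Verb}; 3:niteesh {Prep,Verb}; 4:thol {Verb}; 5:vaunskirn {Verb}; 6:trukspelm {Noun,Verb}; 7:gaashain {Prep}.
One satisfying assignment: Prep Verb Verb Verb Verb Verb Prep.
Checking: rule 1 ok; rule 2 ok; rule 3 ok; rule 4 ok.

YES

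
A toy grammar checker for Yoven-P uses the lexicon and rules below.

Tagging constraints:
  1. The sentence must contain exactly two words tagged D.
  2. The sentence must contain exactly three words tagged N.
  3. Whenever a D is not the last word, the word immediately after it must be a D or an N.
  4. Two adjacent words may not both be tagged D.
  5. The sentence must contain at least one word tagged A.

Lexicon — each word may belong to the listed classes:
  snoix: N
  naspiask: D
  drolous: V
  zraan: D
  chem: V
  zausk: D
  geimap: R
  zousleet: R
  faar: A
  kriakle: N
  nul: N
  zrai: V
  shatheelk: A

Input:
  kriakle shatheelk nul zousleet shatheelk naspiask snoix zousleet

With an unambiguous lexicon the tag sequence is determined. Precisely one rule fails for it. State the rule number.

1

Fixed tagging: N A N R A D N R.
Checking each rule: R1 ✗, R2 ✓, R3 ✓, R4 ✓, R5 ✓.
Only rule 1 fails.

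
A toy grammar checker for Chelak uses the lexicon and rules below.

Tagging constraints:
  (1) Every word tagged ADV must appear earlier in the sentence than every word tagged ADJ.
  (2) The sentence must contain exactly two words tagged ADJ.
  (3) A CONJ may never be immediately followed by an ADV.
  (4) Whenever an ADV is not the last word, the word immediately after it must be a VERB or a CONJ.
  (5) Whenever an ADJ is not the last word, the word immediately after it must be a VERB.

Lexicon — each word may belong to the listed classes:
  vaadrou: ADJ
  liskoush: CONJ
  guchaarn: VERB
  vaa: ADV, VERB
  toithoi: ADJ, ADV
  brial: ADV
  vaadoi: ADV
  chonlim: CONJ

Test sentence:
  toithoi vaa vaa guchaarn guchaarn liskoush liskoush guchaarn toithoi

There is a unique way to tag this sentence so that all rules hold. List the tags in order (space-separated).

ADJ VERB VERB VERB VERB CONJ CONJ VERB ADJ

Candidates per position — 1:toithoi {ADJ,ADV}; 2:vaa {ADV,VERB}; 3:vaa {ADV,VERB}; 4:guchaarn {VERB}; 5:guchaarn {VERB}; 6:liskoush {CONJ}; 7:liskoush {CONJ}; 8:guchaarn {VERB}; 9:toithoi {ADJ,ADV}.
Position 1: tagging it ADV would leave rule 2 unsatisfiable, so it must be ADJ.
Position 2: tagging it ADV would leave rule 1 unsatisfiable, so it must be VERB.
Position 3: tagging it ADV would leave rule 1 unsatisfiable, so it must be VERB.
Position 9: tagging it ADV would leave rule 1 unsatisfiable, so it must be ADJ.
That leaves exactly one tagging: ADJ VERB VERB VERB VERB CONJ CONJ VERB ADJ.
Rule-by-rule: rule 1 satisfied; rule 2 satisfied; rule 3 satisfied; rule 4 satisfied; rule 5 satisfied.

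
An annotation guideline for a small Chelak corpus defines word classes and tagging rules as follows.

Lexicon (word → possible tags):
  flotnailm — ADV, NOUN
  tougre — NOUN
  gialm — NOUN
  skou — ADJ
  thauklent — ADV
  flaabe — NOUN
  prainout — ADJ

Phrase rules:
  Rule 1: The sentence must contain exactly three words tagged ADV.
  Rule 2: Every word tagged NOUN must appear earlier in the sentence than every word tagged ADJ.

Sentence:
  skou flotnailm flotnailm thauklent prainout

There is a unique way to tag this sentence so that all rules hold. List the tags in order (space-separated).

Candidates per position — 1:skou {ADJ}; 2:flotnailm {ADV,NOUN}; 3:flotnailm {ADV,NOUN}; 4:thauklent {ADV}; 5:prainout {ADJ}.
Position 2: NOUN is ruled out by rule 1; that leaves ADV.
Position 3: NOUN is ruled out by rule 1; that leaves ADV.
That leaves exactly one tagging: ADJ ADV ADV ADV ADJ.
Rule-by-rule: rule 1 ✓; rule 2 ✓.

ADJ ADV ADV ADV ADJ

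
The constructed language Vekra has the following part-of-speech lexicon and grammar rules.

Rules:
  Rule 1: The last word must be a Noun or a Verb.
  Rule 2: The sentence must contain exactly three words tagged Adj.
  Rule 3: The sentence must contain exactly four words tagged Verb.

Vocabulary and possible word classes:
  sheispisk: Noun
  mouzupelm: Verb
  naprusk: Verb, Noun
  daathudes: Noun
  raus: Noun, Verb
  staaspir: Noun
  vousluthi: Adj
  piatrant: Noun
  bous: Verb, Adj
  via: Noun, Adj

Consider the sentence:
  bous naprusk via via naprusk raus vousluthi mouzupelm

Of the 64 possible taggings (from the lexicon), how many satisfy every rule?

5

Candidates per position — 1:bous {Verb,Adj}; 2:naprusk {Verb,Noun}; 3:via {Noun,Adj}; 4:via {Noun,Adj}; 5:naprusk {Verb,Noun}; 6:raus {Noun,Verb}; 7:vousluthi {Adj}; 8:mouzupelm {Verb}.
There are 64 candidate sequences in total.
The sequences that satisfy every rule: Verb Verb Adj Adj Verb Noun Adj Verb; Verb Verb Adj Adj Noun Verb Adj Verb; Verb Noun Adj Adj Verb Verb Adj Verb; Adj Verb Noun Adj Verb Verb Adj Verb; Adj Verb Adj Noun Verb Verb Adj Verb.
Count = 5.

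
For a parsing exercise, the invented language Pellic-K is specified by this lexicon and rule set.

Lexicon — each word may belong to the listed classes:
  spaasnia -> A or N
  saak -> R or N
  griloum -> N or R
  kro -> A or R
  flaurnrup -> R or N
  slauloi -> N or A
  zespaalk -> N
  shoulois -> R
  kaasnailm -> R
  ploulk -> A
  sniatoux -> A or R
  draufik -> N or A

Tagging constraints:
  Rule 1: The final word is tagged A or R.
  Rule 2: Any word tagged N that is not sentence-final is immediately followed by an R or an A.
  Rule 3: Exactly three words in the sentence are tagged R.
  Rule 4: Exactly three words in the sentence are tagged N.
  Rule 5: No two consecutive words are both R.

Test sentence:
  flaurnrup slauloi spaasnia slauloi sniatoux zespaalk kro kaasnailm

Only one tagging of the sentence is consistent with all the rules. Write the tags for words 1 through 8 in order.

Candidates per position — 1:flaurnrup {R,N}; 2:slauloi {N,A}; 3:spaasnia {A,N}; 4:slauloi {N,A}; 5:sniatoux {A,R}; 6:zespaalk {N}; 7:kro {A,R}; 8:kaasnailm {R}.
At position 7, choosing R makes rule 5 impossible to satisfy; hence A.
At position 1, choosing N makes rule 3 impossible to satisfy; hence R.
At position 5, choosing A makes rule 3 impossible to satisfy; hence R.
The remaining ambiguous positions (2, 3, 4) are resolved jointly — only one combination satisfies every rule.
The unique satisfying tagging is: R N A N R N A R.
Checking: rule 1 ✓; rule 2 ✓; rule 3 ✓; rule 4 ✓; rule 5 ✓.

R N A N R N A R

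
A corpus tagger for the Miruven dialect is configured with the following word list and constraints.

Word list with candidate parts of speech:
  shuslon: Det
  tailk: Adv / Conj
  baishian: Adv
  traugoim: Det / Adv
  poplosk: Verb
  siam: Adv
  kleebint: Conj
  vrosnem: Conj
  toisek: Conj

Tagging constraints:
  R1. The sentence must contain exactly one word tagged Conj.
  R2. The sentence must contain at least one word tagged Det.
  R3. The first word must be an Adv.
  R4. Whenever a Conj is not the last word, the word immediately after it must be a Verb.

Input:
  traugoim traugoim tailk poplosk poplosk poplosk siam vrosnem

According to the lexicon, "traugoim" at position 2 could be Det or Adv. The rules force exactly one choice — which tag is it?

Det

Candidates per position — 1:traugoim {Det,Adv}; 2:traugoim {Det,Adv}; 3:tailk {Adv,Conj}; 4:poplosk {Verb}; 5:poplosk {Verb}; 6:poplosk {Verb}; 7:siam {Adv}; 8:vrosnem {Conj}.
If word 1 were Det, no tagging could satisfy rule 3; so word 1 is Adv.
If word 2 were Adv, no tagging could satisfy rule 2; so word 2 is Det.
If word 3 were Conj, no tagging could satisfy rule 1; so word 3 is Adv.
The unique satisfying tagging is: Adv Det Adv Verb Verb Verb Adv Conj.
Check: rule 1 ✓; rule 2 ✓; rule 3 ✓; rule 4 ✓.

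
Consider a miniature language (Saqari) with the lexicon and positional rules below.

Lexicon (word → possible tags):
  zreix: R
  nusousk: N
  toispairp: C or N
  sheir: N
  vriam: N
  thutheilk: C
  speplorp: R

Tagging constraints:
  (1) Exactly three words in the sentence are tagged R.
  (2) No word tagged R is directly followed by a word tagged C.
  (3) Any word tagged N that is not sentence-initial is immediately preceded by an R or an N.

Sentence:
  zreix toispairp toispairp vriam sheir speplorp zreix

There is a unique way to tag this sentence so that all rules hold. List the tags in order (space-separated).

R N N N N R R

Candidates per position — 1:zreix {R}; 2:toispairp {C,N}; 3:toispairp {C,N}; 4:vriam {N}; 5:sheir {N}; 6:speplorp {R}; 7:zreix {R}.
Position 2: C is ruled out by rule 2; that leaves N.
Position 3: C is ruled out by rule 3; that leaves N.
The only consistent sequence is: R N N N N R R.
Verifying each rule — rule 1 ✓; rule 2 ✓; rule 3 ✓.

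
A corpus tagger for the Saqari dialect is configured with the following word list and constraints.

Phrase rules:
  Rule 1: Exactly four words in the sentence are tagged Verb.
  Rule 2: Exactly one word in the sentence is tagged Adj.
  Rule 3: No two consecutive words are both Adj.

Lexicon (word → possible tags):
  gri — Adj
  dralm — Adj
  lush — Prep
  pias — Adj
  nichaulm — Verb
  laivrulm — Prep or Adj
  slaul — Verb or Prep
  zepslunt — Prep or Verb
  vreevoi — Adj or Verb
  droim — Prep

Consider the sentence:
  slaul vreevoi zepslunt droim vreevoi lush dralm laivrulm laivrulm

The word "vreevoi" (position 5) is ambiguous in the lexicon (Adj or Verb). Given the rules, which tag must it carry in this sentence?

Candidates per position — 1:slaul {Verb,Prep}; 2:vreevoi {Adj,Verb}; 3:zepslunt {Prep,Verb}; 4:droim {Prep}; 5:vreevoi {Adj,Verb}; 6:lush {Prep}; 7:dralm {Adj}; 8:laivrulm {Prep,Adj}; 9:laivrulm {Prep,Adj}.
Word 1 cannot be Prep — rule 1 would then fail for every completion. It is Verb.
Word 2 cannot be Adj — rule 1 would then fail for every completion. It is Verb.
Word 3 cannot be Prep — rule 1 would then fail for every completion. It is Verb.
Word 5 cannot be Adj — rule 1 would then fail for every completion. It is Verb.
Word 8 cannot be Adj — rule 2 would then fail for every completion. It is Prep.
Word 9 cannot be Adj — rule 2 would then fail for every completion. It is Prep.
That leaves exactly one tagging: Verb Verb Verb Prep Verb Prep Adj Prep Prep.
Verifying each rule — rule 1 satisfied; rule 2 satisfied; rule 3 satisfied.

Verb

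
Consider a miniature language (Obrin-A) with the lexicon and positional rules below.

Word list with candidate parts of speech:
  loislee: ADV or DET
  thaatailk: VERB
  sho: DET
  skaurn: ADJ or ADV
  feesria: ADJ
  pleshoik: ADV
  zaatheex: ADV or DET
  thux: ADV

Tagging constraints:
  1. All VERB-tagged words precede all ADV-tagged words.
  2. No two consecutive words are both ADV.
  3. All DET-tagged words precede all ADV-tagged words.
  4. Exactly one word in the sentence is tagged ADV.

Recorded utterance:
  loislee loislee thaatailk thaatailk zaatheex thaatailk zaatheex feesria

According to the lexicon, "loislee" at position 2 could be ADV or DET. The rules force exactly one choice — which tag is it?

DET

Candidates per position — 1:loislee {ADV,DET}; 2:loislee {ADV,DET}; 3:thaatailk {VERB}; 4:thaatailk {VERB}; 5:zaatheex {ADV,DET}; 6:thaatailk {VERB}; 7:zaatheex {ADV,DET}; 8:feesria {ADJ}.
At position 1, choosing ADV makes rule 1 impossible to satisfy; hence DET.
At position 2, choosing ADV makes rule 1 impossible to satisfy; hence DET.
At position 5, choosing ADV makes rule 1 impossible to satisfy; hence DET.
At position 7, choosing DET makes rule 4 impossible to satisfy; hence ADV.
The unique satisfying tagging is: DET DET VERB VERB DET VERB ADV ADJ.
Rule-by-rule: rule 1 holds; rule 2 holds; rule 3 holds; rule 4 holds.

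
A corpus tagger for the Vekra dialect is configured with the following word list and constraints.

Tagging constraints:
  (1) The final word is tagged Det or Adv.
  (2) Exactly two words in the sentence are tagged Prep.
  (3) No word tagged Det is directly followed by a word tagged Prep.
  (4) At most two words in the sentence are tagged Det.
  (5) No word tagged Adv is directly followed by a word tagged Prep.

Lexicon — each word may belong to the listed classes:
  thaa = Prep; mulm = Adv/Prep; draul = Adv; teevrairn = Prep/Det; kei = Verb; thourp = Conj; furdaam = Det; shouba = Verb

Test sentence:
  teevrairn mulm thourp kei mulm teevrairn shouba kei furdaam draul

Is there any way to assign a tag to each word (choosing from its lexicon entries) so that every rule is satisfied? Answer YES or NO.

Candidates per position — 1:teevrairn {Prep,Det}; 2:mulm {Adv,Prep}; 3:thourp {Conj}; 4:kei {Verb}; 5:mulm {Adv,Prep}; 6:teevrairn {Prep,Det}; 7:shouba {Verb}; 8:kei {Verb}; 9:furdaam {Det}; 10:draul {Adv}.
One satisfying assignment: Prep Adv Conj Verb Prep Det Verb Verb Det Adv.
Checking: rule 1 ok; rule 2 ok; rule 3 ok; rule 4 ok; rule 5 ok.

YES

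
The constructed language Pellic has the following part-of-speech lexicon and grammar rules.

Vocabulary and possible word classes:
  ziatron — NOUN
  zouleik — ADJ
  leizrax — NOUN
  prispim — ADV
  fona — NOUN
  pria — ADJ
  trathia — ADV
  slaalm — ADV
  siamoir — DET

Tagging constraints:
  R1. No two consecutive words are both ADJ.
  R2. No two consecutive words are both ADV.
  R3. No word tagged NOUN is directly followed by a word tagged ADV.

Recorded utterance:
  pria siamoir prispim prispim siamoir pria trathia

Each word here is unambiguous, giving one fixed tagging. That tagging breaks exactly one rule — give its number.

2

Fixed tagging: ADJ DET ADV ADV DET ADJ ADV.
Checking each rule: R1 pass, R2 fail, R3 pass.
Only rule 2 fails.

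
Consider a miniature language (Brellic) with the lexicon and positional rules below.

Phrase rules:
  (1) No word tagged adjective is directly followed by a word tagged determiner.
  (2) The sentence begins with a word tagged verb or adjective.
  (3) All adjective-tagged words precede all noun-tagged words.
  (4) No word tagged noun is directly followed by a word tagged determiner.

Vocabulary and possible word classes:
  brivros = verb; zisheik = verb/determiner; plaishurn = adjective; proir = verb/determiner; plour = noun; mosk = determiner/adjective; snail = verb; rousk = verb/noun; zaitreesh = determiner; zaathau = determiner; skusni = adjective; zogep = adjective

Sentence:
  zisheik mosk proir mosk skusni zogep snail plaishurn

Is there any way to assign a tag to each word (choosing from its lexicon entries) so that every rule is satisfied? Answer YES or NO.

Candidates per position — 1:zisheik {verb,determiner}; 2:mosk {determiner,adjective}; 3:proir {verb,determiner}; 4:mosk {determiner,adjective}; 5:skusni {adjective}; 6:zogep {adjective}; 7:snail {verb}; 8:plaishurn {adjective}.
One satisfying assignment: verb determiner verb adjective adjective adjective verb adjective.
Rule-by-rule: rule 1 satisfied; rule 2 satisfied; rule 3 satisfied; rule 4 satisfied.

YES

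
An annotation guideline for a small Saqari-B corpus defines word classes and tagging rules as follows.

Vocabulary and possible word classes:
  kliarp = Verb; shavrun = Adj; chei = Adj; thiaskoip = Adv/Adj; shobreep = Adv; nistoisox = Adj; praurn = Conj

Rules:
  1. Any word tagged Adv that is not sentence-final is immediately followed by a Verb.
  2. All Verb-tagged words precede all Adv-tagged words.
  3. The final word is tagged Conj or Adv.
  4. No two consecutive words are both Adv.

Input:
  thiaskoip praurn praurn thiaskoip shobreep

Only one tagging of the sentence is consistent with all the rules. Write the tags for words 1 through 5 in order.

Adj Conj Conj Adj Adv

Candidates per position — 1:thiaskoip {Adv,Adj}; 2:praurn {Conj}; 3:praurn {Conj}; 4:thiaskoip {Adv,Adj}; 5:shobreep {Adv}.
Position 1: tagging it Adv would leave rule 1 unsatisfiable, so it must be Adj.
Position 4: tagging it Adv would leave rule 1 unsatisfiable, so it must be Adj.
So the tagging must be: Adj Conj Conj Adj Adv.
Checking: rule 1 ok; rule 2 ok; rule 3 ok; rule 4 ok.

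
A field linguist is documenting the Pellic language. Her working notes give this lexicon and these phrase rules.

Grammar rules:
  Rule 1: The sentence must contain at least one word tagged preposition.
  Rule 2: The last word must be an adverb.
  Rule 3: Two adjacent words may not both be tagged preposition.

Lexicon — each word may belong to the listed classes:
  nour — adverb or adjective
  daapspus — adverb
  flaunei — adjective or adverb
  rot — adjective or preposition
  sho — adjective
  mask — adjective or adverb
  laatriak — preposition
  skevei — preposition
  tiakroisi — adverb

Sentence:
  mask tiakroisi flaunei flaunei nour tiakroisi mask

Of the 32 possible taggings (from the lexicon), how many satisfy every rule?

Candidates per position — 1:mask {adjective,adverb}; 2:tiakroisi {adverb}; 3:flaunei {adjective,adverb}; 4:flaunei {adjective,adverb}; 5:nour {adverb,adjective}; 6:tiakroisi {adverb}; 7:mask {adjective,adverb}.
There are 32 candidate sequences in total.
Rule 1 cannot be satisfied by any choice of tags from the lexicon.
So there is no consistent tagging.
Count = 0.

0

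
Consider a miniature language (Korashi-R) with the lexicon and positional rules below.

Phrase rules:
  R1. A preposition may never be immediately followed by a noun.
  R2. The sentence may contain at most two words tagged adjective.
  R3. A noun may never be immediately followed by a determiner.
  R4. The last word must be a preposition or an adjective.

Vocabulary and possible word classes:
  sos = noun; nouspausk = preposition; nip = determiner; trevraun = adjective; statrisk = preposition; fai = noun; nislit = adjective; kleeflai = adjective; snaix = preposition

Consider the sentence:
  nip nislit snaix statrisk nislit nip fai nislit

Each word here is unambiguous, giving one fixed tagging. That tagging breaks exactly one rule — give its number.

Fixed tagging: determiner adjective preposition preposition adjective determiner noun adjective.
Applying the rules: R1 ok, R2 fails, R3 ok, R4 ok.
Only rule 2 fails.

2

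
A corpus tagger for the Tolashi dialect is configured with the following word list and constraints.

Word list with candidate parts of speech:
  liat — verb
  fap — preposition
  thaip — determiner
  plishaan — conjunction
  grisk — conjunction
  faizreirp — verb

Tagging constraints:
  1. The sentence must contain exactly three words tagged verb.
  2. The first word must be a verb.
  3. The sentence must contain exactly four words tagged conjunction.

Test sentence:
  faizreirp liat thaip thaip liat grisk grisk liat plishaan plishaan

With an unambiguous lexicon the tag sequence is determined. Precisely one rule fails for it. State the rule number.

1

Fixed tagging: verb verb determiner determiner verb conjunction conjunction verb conjunction conjunction.
Rule check: R1 violated, R2 holds, R3 holds.
Only rule 1 fails.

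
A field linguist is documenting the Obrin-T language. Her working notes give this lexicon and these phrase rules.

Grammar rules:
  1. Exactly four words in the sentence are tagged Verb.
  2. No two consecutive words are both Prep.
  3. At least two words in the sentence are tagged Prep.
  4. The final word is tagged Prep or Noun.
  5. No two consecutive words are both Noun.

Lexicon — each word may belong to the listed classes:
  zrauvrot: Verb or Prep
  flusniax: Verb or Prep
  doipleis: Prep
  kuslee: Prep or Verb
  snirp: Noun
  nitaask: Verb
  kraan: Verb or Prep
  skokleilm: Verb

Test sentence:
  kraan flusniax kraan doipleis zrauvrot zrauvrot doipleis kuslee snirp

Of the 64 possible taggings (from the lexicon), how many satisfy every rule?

0

Candidates per position — 1:kraan {Verb,Prep}; 2:flusniax {Verb,Prep}; 3:kraan {Verb,Prep}; 4:doipleis {Prep}; 5:zrauvrot {Verb,Prep}; 6:zrauvrot {Verb,Prep}; 7:doipleis {Prep}; 8:kuslee {Prep,Verb}; 9:snirp {Noun}.
There are 64 candidate sequences in total.
Every candidate sequence violates at least one rule; no consistent tagging exists.
Count = 0.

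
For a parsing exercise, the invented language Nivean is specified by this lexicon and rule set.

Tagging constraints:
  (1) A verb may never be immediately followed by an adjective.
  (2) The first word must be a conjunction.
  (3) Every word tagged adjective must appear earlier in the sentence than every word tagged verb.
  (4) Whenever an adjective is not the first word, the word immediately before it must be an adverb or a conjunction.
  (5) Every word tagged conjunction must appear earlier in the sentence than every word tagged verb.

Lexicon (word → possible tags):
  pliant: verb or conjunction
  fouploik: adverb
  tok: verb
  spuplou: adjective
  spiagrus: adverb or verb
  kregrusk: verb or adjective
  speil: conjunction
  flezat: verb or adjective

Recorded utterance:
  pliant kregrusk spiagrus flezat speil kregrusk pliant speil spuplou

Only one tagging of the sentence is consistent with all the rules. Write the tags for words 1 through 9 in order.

Candidates per position — 1:pliant {verb,conjunction}; 2:kregrusk {verb,adjective}; 3:spiagrus {adverb,verb}; 4:flezat {verb,adjective}; 5:speil {conjunction}; 6:kregrusk {verb,adjective}; 7:pliant {verb,conjunction}; 8:speil {conjunction}; 9:spuplou {adjective}.
If word 1 were verb, no tagging could satisfy rule 2; so word 1 is conjunction.
If word 2 were verb, no tagging could satisfy rule 3; so word 2 is adjective.
If word 3 were verb, no tagging could satisfy rule 3; so word 3 is adverb.
If word 4 were verb, no tagging could satisfy rule 3; so word 4 is adjective.
If word 6 were verb, no tagging could satisfy rule 3; so word 6 is adjective.
If word 7 were verb, no tagging could satisfy rule 3; so word 7 is conjunction.
That leaves exactly one tagging: conjunction adjective adverb adjective conjunction adjective conjunction conjunction adjective.
Check: rule 1 ✓; rule 2 ✓; rule 3 ✓; rule 4 ✓; rule 5 ✓.

conjunction adjective adverb adjective conjunction adjective conjunction conjunction adjective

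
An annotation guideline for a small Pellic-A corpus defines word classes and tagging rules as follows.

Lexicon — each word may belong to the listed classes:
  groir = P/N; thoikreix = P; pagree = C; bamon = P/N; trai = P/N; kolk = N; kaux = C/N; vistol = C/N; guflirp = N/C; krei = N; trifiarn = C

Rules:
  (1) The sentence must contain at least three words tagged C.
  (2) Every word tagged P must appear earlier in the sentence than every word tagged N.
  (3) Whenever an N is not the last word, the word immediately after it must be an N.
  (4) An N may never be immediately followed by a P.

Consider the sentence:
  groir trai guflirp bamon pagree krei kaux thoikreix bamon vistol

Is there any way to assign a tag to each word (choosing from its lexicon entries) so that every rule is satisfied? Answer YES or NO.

Candidates per position — 1:groir {P,N}; 2:trai {P,N}; 3:guflirp {N,C}; 4:bamon {P,N}; 5:pagree {C}; 6:krei {N}; 7:kaux {C,N}; 8:thoikreix {P}; 9:bamon {P,N}; 10:vistol {C,N}.
Rule 2 cannot be satisfied by any choice of tags from the lexicon.
So there is no consistent tagging.

NO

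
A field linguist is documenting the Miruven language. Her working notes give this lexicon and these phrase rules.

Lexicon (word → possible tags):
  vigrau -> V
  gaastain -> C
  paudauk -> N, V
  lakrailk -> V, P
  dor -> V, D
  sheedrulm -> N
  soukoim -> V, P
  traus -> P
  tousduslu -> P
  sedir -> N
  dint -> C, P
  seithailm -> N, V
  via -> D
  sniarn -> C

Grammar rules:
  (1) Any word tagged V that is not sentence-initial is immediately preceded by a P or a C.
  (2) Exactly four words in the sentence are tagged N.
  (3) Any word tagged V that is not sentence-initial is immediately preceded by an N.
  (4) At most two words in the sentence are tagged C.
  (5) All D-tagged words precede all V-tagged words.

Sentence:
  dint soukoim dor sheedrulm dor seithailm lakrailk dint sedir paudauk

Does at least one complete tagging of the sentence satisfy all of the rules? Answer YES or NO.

YES

Candidates per position — 1:dint {C,P}; 2:soukoim {V,P}; 3:dor {V,D}; 4:sheedrulm {N}; 5:dor {V,D}; 6:seithailm {N,V}; 7:lakrailk {V,P}; 8:dint {C,P}; 9:sedir {N}; 10:paudauk {N,V}.
One satisfying assignment: C P D N D N P C N N.
Checking: rule 1 ✓; rule 2 ✓; rule 3 ✓; rule 4 ✓; rule 5 ✓.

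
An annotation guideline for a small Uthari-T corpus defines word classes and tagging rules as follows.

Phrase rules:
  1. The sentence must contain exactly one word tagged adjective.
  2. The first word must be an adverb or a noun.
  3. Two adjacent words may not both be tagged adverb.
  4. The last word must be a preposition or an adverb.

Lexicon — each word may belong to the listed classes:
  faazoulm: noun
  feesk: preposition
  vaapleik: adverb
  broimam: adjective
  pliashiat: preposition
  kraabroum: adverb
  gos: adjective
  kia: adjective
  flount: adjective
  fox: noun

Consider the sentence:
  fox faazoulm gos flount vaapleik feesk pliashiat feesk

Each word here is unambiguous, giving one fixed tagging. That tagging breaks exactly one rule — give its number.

1

Fixed tagging: noun noun adjective adjective adverb preposition preposition preposition.
Rule check: R1 fails, R2 ok, R3 ok, R4 ok.
Only rule 1 fails.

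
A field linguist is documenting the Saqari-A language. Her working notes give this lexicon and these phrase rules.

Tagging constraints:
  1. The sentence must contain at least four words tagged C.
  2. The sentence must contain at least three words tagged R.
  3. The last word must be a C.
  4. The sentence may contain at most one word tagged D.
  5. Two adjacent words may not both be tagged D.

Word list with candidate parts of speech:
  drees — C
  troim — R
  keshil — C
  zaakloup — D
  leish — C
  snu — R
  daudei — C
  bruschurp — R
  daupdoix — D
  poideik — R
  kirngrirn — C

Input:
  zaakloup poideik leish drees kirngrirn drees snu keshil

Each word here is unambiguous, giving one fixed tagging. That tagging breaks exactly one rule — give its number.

Fixed tagging: D R C C C C R C.
Checking each rule: R1 ok, R2 fails, R3 ok, R4 ok, R5 ok.
Only rule 2 fails.

2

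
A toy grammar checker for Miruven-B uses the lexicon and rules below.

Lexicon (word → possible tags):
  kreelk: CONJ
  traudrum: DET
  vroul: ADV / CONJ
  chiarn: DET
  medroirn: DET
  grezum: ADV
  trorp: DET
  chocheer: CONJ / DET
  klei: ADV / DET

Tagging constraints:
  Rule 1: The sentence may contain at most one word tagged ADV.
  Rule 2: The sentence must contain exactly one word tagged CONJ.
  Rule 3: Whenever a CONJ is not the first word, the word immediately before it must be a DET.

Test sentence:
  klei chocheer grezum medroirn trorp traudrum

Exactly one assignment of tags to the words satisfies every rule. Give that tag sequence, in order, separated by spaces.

Candidates per position — 1:klei {ADV,DET}; 2:chocheer {CONJ,DET}; 3:grezum {ADV}; 4:medroirn {DET}; 5:trorp {DET}; 6:traudrum {DET}.
At position 1, choosing ADV makes rule 1 impossible to satisfy; hence DET.
At position 2, choosing DET makes rule 2 impossible to satisfy; hence CONJ.
The only consistent sequence is: DET CONJ ADV DET DET DET.
Check: rule 1 holds; rule 2 holds; rule 3 holds.

DET CONJ ADV DET DET DET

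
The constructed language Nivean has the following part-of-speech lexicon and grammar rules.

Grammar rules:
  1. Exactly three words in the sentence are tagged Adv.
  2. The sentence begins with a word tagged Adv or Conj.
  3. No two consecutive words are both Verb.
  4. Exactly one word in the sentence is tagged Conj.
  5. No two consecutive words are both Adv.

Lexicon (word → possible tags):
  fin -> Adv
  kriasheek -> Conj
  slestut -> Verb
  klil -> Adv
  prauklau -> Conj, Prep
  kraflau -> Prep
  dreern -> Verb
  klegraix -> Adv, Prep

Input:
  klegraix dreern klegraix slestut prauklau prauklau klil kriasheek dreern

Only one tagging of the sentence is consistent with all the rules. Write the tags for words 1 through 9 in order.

Candidates per position — 1:klegraix {Adv,Prep}; 2:dreern {Verb}; 3:klegraix {Adv,Prep}; 4:slestut {Verb}; 5:prauklau {Conj,Prep}; 6:prauklau {Conj,Prep}; 7:klil {Adv}; 8:kriasheek {Conj}; 9:dreern {Verb}.
Position 1: Prep is ruled out by rule 1; that leaves Adv.
Position 3: Prep is ruled out by rule 1; that leaves Adv.
Position 5: Conj is ruled out by rule 4; that leaves Prep.
Position 6: Conj is ruled out by rule 4; that leaves Prep.
That leaves exactly one tagging: Adv Verb Adv Verb Prep Prep Adv Conj Verb.
Verifying each rule — rule 1 ok; rule 2 ok; rule 3 ok; rule 4 ok; rule 5 ok.

Adv Verb Adv Verb Prep Prep Adv Conj Verb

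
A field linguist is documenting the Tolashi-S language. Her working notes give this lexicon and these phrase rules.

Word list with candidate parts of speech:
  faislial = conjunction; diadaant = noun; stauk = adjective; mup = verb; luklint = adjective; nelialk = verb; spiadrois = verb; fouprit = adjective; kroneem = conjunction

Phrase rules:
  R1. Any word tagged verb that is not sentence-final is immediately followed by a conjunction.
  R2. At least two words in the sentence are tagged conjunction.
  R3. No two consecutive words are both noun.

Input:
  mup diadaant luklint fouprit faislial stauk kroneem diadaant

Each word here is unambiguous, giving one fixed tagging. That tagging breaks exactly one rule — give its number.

1

Fixed tagging: verb noun adjective adjective conjunction adjective conjunction noun.
Applying the rules: R1 fail, R2 pass, R3 pass.
Only rule 1 fails.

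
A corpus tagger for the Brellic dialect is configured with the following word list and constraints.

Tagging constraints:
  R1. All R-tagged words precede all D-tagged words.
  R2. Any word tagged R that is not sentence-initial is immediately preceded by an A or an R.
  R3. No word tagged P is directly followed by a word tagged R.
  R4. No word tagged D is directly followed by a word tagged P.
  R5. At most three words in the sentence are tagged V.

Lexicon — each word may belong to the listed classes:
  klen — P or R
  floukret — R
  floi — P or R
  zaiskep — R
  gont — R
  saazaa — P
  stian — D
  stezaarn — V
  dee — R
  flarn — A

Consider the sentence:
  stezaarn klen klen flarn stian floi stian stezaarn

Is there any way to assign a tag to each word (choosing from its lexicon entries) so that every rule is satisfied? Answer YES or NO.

NO

Candidates per position — 1:stezaarn {V}; 2:klen {P,R}; 3:klen {P,R}; 4:flarn {A}; 5:stian {D}; 6:floi {P,R}; 7:stian {D}; 8:stezaarn {V}.
Every candidate sequence violates at least one rule; no consistent tagging exists.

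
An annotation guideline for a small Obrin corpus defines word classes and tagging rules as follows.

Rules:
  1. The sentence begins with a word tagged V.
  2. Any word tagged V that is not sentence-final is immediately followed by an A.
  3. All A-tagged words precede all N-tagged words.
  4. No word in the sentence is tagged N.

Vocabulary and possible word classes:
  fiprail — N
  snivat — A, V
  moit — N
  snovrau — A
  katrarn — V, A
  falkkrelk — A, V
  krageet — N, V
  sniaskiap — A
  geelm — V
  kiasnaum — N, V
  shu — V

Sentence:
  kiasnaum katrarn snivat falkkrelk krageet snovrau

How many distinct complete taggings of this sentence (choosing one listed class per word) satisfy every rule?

2

Candidates per position — 1:kiasnaum {N,V}; 2:katrarn {V,A}; 3:snivat {A,V}; 4:falkkrelk {A,V}; 5:krageet {N,V}; 6:snovrau {A}.
There are 32 candidate sequences in total.
The sequences that satisfy every rule: V A A A V A; V A V A V A.
Count = 2.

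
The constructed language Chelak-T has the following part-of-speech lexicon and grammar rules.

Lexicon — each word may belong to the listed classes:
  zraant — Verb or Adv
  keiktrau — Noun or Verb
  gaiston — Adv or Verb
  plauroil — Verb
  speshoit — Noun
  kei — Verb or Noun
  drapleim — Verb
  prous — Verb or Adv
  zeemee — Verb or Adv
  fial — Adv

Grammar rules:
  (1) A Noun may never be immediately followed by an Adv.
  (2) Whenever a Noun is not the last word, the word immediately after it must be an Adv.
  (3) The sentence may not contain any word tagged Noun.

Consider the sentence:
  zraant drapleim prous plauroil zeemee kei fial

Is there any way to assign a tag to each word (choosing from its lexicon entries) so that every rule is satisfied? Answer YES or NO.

YES

Candidates per position — 1:zraant {Verb,Adv}; 2:drapleim {Verb}; 3:prous {Verb,Adv}; 4:plauroil {Verb}; 5:zeemee {Verb,Adv}; 6:kei {Verb,Noun}; 7:fial {Adv}.
One satisfying assignment: Verb Verb Verb Verb Verb Verb Adv.
Rule-by-rule: rule 1 satisfied; rule 2 satisfied; rule 3 satisfied.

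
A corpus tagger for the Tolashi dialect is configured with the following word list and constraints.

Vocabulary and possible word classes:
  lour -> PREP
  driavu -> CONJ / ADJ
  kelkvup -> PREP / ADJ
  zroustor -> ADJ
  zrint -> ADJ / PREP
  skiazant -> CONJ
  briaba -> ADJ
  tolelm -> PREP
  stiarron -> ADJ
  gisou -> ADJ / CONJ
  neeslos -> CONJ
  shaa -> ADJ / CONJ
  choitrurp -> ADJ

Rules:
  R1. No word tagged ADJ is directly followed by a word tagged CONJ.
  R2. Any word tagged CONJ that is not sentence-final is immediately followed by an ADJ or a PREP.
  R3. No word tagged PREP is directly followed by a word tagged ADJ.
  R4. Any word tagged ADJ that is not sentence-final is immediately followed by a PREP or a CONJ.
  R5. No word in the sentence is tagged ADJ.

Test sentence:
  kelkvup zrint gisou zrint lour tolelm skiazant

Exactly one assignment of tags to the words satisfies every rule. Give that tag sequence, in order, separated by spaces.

PREP PREP CONJ PREP PREP PREP CONJ

Candidates per position — 1:kelkvup {PREP,ADJ}; 2:zrint {ADJ,PREP}; 3:gisou {ADJ,CONJ}; 4:zrint {ADJ,PREP}; 5:lour {PREP}; 6:tolelm {PREP}; 7:skiazant {CONJ}.
At position 1, choosing ADJ makes rule 5 impossible to satisfy; hence PREP.
At position 2, choosing ADJ makes rule 3 impossible to satisfy; hence PREP.
At position 3, choosing ADJ makes rule 3 impossible to satisfy; hence CONJ.
At position 4, choosing ADJ makes rule 5 impossible to satisfy; hence PREP.
So the tagging must be: PREP PREP CONJ PREP PREP PREP CONJ.
Check: rule 1 ok; rule 2 ok; rule 3 ok; rule 4 ok; rule 5 ok.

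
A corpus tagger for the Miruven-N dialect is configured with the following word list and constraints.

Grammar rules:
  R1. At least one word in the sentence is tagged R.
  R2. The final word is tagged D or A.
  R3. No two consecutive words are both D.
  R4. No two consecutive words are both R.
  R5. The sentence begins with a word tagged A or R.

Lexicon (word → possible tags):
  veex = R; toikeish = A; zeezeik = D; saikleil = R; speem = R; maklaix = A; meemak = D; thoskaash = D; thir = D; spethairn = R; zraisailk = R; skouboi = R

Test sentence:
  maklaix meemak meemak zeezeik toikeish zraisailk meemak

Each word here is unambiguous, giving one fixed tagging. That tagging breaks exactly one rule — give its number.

3

Fixed tagging: A D D D A R D.
Applying the rules: R1 holds, R2 holds, R3 violated, R4 holds, R5 holds.
Only rule 3 fails.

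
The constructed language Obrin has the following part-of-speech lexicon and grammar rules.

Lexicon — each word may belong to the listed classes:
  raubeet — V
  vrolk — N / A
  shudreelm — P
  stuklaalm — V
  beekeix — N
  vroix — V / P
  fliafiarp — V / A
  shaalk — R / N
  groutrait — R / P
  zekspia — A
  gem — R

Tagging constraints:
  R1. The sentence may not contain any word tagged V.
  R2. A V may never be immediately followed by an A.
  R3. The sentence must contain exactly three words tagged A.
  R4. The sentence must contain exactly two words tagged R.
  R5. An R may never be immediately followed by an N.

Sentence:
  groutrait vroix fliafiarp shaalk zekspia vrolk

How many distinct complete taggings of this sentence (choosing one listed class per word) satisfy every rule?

Candidates per position — 1:groutrait {R,P}; 2:vroix {V,P}; 3:fliafiarp {V,A}; 4:shaalk {R,N}; 5:zekspia {A}; 6:vrolk {N,A}.
There are 32 candidate sequences in total.
The sequences that satisfy every rule: R P A R A A.
Count = 1.

1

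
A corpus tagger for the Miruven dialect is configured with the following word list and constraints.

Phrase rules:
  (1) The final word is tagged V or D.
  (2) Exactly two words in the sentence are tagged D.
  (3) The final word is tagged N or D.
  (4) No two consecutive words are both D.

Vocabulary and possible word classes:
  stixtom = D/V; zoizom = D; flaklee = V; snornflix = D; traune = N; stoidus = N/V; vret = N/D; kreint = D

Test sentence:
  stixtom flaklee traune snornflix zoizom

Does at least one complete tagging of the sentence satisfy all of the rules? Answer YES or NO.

NO

Candidates per position — 1:stixtom {D,V}; 2:flaklee {V}; 3:traune {N}; 4:snornflix {D}; 5:zoizom {D}.
Rule 4 cannot be satisfied by any choice of tags from the lexicon.
So there is no consistent tagging.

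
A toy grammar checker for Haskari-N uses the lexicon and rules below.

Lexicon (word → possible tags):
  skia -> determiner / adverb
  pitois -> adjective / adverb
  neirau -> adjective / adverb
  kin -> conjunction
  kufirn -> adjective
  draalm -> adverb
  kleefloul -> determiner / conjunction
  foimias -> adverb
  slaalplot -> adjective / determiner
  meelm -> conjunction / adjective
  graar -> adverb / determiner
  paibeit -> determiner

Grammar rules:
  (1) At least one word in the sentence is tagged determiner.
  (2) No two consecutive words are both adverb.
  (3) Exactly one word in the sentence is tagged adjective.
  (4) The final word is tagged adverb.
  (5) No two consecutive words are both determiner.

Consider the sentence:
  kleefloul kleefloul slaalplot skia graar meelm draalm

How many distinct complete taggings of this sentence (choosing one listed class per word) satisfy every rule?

Candidates per position — 1:kleefloul {determiner,conjunction}; 2:kleefloul {determiner,conjunction}; 3:slaalplot {adjective,determiner}; 4:skia {determiner,adverb}; 5:graar {adverb,determiner}; 6:meelm {conjunction,adjective}; 7:draalm {adverb}.
There are 64 candidate sequences in total.
Checking each against the rules leaves 8 sequences.
Count = 8.

8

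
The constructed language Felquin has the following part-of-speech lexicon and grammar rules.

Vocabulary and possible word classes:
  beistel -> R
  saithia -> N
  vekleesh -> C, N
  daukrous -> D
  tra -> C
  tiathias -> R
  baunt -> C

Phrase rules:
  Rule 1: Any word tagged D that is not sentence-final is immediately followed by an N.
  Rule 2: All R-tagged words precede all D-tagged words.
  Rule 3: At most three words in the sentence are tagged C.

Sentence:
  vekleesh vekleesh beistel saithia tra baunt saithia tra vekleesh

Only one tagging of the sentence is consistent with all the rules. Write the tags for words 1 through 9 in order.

Candidates per position — 1:vekleesh {C,N}; 2:vekleesh {C,N}; 3:beistel {R}; 4:saithia {N}; 5:tra {C}; 6:baunt {C}; 7:saithia {N}; 8:tra {C}; 9:vekleesh {C,N}.
At position 1, choosing C makes rule 3 impossible to satisfy; hence N.
At position 2, choosing C makes rule 3 impossible to satisfy; hence N.
At position 9, choosing C makes rule 3 impossible to satisfy; hence N.
So the tagging must be: N N R N C C N C N.
Rule-by-rule: rule 1 holds; rule 2 holds; rule 3 holds.

N N R N C C N C N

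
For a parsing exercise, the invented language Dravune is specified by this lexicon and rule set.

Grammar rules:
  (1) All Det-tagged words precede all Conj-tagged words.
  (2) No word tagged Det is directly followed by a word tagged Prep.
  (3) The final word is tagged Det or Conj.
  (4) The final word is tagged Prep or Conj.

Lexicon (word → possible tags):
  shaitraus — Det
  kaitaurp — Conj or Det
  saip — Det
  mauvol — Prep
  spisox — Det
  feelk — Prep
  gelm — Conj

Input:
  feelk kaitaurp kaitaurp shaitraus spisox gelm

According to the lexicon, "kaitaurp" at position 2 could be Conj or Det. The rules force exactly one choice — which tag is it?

Det

Candidates per position — 1:feelk {Prep}; 2:kaitaurp {Conj,Det}; 3:kaitaurp {Conj,Det}; 4:shaitraus {Det}; 5:spisox {Det}; 6:gelm {Conj}.
Position 2: tagging it Conj would leave rule 1 unsatisfiable, so it must be Det.
Position 3: tagging it Conj would leave rule 1 unsatisfiable, so it must be Det.
So the tagging must be: Prep Det Det Det Det Conj.
Verifying each rule — rule 1 satisfied; rule 2 satisfied; rule 3 satisfied; rule 4 satisfied.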